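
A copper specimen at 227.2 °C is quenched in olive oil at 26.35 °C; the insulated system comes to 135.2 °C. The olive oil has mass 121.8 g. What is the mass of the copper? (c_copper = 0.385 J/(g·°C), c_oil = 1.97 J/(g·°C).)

Setting the total heat transfer to zero:
m·0.385·(135.2 − 227.2) + 121.8·1.97·(135.2 − 26.35) = 0
-35.42 m = -26118
m = -26118/-35.42 ≈ 737.4 g

m ≈ 737 g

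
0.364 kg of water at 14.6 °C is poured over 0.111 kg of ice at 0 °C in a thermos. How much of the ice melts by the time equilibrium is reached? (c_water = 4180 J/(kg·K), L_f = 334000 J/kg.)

Water can give up m c ΔT = 0.364·4180·14.6 = 22214 J before reaching 0 °C.
To melt every bit of ice: 0.111·334000 = 37074 J.
Since 22214 < 37074 J, not all the ice melts; equilibrium is at 0 °C.
Mass melted = 22214/334000 ≈ 0.06651 kg.

m_melted ≈ 0.0665 kg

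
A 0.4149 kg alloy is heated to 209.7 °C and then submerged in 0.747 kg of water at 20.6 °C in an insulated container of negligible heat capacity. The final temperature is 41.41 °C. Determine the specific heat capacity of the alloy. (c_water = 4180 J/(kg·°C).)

c ≈ 931 J/(kg·°C)

Setting the total heat transfer to zero:
0.4149×c×(41.41 − 209.7) + 0.747×4180×(41.41 − 20.6) = 0
-69.82 c = -64978
c = -64978/-69.82 ≈ 930.6 J/(kg·°C)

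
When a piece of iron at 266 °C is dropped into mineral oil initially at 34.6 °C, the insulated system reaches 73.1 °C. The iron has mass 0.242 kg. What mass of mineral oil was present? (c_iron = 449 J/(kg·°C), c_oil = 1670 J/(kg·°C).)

m ≈ 0.326 kg

Heat lost by the iron = heat gained by the oil:
0.242·449·(266 − 73.1) = m·1670·(73.1 − 34.6)
64295 m = 20960  ⇒  m ≈ 0.326 kg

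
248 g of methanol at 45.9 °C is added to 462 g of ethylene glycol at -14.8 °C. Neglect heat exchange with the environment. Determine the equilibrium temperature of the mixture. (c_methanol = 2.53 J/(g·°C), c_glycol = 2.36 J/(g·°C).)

Setting the total heat transfer to zero:
248×2.53×(T − 45.9) + 462×2.36×(T − (-14.8)) = 0
627.44(T − 45.9) + 1090.3(T − (-14.8)) = 0
(627.44 + 1090.3) T = 627.44×45.9 + 1090.3×(-14.8)
T ≈ 7.37 °C

T_f ≈ 7.4 °C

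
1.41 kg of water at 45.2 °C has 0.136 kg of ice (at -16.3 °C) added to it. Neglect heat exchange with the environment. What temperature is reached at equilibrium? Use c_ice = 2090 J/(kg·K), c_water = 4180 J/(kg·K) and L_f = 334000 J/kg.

T_f ≈ 33.5 °C

Taking heat into each body as positive, Σ m c ΔT = 0:
warm ice to 0 °C: 0.136×2090×(0 − (-16.3)) = 4633.1
  latent heat to melt: 0.136×334000 = 45424
  warm the meltwater: 568.48 T
  water cools: 1.41×4180×(T − 45.2) = 5893.8(T − 45.2)
6462.3 T = 266400 − 50057 = 216343
T ≈ 33.48 °C. Since T > 0 °C, the all-ice-melts assumption holds.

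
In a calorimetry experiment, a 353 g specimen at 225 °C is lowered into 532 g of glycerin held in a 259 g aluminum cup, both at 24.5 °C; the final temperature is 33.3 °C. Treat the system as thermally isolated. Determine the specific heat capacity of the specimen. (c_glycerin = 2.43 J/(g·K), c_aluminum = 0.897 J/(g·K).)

c ≈ 0.198 J/(g·K)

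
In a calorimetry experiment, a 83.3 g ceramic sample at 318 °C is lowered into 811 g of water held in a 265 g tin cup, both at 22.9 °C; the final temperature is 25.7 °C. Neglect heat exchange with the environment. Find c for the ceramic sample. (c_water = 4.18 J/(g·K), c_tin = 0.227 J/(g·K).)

c ≈ 0.397 J/(g·K)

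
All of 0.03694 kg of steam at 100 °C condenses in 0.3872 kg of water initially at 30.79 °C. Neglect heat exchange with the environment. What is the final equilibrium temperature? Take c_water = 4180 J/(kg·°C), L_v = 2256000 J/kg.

Sum of m c ΔT and latent-heat terms is zero:
condense steam: −0.03694·2256000 = −83337
  condensate cools 100→T: 0.03694·4180·(T − 100) = 154.41(T − 100)
  water warms: 0.3872·4180·(T − 30.79) = 1618.5(T − 30.79)
1772.9 T = 83337 + 15441 + 49833 = 148611
T ≈ 83.82 °C (< 100 °C, so full condensation is consistent).

T_f ≈ 83.8 °C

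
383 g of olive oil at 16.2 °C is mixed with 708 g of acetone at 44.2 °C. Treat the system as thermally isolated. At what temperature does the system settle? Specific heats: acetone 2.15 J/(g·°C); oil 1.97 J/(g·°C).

T_f ≈ 34.9 °C

Setting the total heat transfer to zero:
708×2.15×(T − 44.2) + 383×1.97×(T − 16.2) = 0
1522.2(T − 44.2) + 754.51(T − 16.2) = 0
2276.7 T = 79504
T = 79504/2276.7 ≈ 34.92 °C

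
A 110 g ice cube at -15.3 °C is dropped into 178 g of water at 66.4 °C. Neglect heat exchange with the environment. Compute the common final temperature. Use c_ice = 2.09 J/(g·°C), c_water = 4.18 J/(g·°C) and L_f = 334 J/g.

Net heat exchanged in the isolated system is zero:
ice -15.3→0 °C: 110·2.09·15.3 = 3517.5; fusion: m_ice L_f = 110·334 = 36740; warm the meltwater: 459.8 T; water cools: 178·4.18·(T − 66.4) = 744.04(T − 66.4)
1203.8 T = 49404 − 40257 = 9146.8
T ≈ 7.60 °C (positive, so assuming full melt was valid).

T_f ≈ 7.6 °C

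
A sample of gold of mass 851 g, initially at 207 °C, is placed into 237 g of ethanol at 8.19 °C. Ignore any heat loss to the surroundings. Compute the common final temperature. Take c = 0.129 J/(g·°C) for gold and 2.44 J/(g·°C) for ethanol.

T_f ≈ 39.9 °C

Conservation of energy gives ΣQ = 0:
851·0.129·(T − 207) + 237·2.44·(T − 8.19) = 0
109.78(T − 207) + 578.28(T − 8.19) = 0
688.06 T = 27460
T ≈ 39.91 °C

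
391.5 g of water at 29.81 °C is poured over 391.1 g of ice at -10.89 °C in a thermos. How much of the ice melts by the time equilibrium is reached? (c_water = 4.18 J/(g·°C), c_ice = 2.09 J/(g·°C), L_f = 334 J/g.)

m_melted ≈ 119 g

Cooling the water to 0 °C releases 391.5·4.18·29.81 = 48783 J.
Of that, 391.1·2.09·10.89 = 8901.5 J goes to bring the ice to 0 °C, leaving 39882 J.
To melt every bit of ice: 391.1·334 = 130627 J.
39882 J < 130627 J, so only part of the ice melts and the system sits at 0 °C.
m_melt = 39882 / L_f = 119.4 g.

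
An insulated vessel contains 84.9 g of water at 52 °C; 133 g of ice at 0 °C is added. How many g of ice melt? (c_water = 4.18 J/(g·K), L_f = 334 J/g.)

m_melted ≈ 55.3 g

Heat available from the water dropping to 0 °C: 84.9·4.18·52 = 18454 J.
Melting all 133 g of ice would need 133·334 = 44422 J.
That's not enough to melt it all — equilibrium is at 0 °C with ice remaining.
m_melted·334 = 18454  ⇒  m_melted ≈ 55.25 g.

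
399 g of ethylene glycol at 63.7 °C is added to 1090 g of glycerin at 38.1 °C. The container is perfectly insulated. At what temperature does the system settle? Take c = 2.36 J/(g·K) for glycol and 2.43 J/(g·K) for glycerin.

T_f ≈ 44.8 °C

Energy conservation, ΣQ = 0:
399*2.36*(T − 63.7) + 1090*2.43*(T − 38.1) = 0
941.64(T − 63.7) + 2648.7(T − 38.1) = 0
3590.3 T = 160898
T = 160898/3590.3 ≈ 44.81 °C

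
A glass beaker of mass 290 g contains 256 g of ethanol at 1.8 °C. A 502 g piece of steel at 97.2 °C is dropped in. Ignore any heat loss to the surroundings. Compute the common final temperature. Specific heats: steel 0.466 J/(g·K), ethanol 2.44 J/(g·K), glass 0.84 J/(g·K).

T_f ≈ 22.0 °C

Taking heat into each body as positive, Σ m c ΔT = 0:
502*0.466*(T − 97.2) + 256*2.44*(T − 1.8) + 290*0.84*(T − 1.8) = 0
233.93(T − 97.2) + 624.64(T − 1.8) + 243.6(T − 1.8) = 0
(233.93 + 624.64 + 243.6) T = 233.93*97.2 + 624.64*1.8 + 243.6*1.8
T = 24301/1102.2 ≈ 22.05 °C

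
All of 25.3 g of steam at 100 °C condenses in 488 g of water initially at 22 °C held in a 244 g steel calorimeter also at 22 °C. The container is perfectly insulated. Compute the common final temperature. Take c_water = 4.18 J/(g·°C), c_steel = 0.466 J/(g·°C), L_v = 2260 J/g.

T_f ≈ 51.0 °C

Heat gained plus heat lost sum to zero:
condense steam: −25.3×2260 = −57178; condensed water 100 °C→T: 105.75(T − 100); water warms: 488×4.18×(T − 22) = 2039.8(T − 22); cup: 113.7(T − 22)
2259.3 T = 57178 + 10575 + 47378 = 115131
T ≈ 50.96 °C (< 100 °C, so full condensation is consistent).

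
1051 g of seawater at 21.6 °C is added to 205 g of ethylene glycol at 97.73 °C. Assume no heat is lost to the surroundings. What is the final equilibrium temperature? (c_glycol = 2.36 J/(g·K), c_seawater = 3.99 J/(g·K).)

T_f ≈ 29.5 °C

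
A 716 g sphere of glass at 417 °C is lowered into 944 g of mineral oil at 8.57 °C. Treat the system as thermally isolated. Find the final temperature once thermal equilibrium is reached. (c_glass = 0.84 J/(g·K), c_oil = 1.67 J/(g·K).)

T_f ≈ 121.4 °C

Let T be the final temperature. ΣQ_i = 0:
716*0.84*(T − 417) + 944*1.67*(T − 8.57) = 0
601.44(T − 417) + 1576.5(T − 8.57) = 0
2177.9 T = 264311
T ≈ 121.36 °C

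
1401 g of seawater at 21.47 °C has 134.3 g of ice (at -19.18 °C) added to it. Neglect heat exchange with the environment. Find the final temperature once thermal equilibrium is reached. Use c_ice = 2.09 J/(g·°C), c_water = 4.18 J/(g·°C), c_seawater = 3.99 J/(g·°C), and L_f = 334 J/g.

Setting the total heat transfer to zero:
warm ice to 0 °C: 134.3·2.09·(0 − (-19.18)) = 5383.6
  melt ice: 134.3·334 = 44856
  warm the meltwater: 561.37 T
  seawater: 5590(T − 21.47)
6151.4 T = 120017 − 50240 = 69777
T ≈ 11.34 °C — above 0 °C, consistent with complete melting.

T_f ≈ 11.3 °C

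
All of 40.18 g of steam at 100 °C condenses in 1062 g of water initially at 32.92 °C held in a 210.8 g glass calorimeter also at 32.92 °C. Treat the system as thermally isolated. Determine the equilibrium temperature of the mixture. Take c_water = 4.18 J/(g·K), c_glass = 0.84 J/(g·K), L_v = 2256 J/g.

Energy conservation, ΣQ = 0:
steam→water at 100 °C releases m L_v = 40.18·2256 = 90646
  condensate cools 100→T: 40.18·4.18·(T − 100) = 167.95(T − 100)
  water warms: 1062·4.18·(T − 32.92) = 4439.2(T − 32.92)
  glass cup: 210.8·0.84·(T − 32.92) = 177.07(T − 32.92)
4784.2 T = 90646 + 16795 + 151966 = 259408
T ≈ 54.22 °C (< 100 °C, so full condensation is consistent).

T_f ≈ 54.2 °C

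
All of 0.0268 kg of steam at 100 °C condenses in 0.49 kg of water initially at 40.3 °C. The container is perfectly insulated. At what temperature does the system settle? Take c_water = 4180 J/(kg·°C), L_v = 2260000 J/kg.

Energy balance with sensible and latent terms:
steam→water at 100 °C releases m L_v = 0.0268·2260000 = 60568
  condensed water 100 °C→T: 112.02(T − 100)
  water warms: 0.49·4180·(T − 40.3) = 2048.2(T − 40.3)
2160.2 T = 60568 + 11202 + 82542 = 154313
T ≈ 71.43 °C, under the boiling point, so the assumption holds.

T_f ≈ 71.4 °C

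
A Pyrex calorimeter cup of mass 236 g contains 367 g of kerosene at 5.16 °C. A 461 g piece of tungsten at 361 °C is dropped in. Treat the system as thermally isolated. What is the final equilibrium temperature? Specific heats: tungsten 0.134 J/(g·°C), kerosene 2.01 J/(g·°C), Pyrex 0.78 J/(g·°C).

T_f ≈ 27.5 °C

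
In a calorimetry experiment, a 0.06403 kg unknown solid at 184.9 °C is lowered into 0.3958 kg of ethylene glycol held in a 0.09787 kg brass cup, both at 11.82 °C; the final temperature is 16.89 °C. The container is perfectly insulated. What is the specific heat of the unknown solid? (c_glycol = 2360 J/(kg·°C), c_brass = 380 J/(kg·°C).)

c ≈ 458 J/(kg·°C)

Setting the total heat transfer to zero:
0.06403·c·(16.89 − 184.9) + 0.3958·2360·(16.89 − 11.82) + 0.09787·380·(16.89 − 11.82) = 0
-10.76 c = -4924.4
c = -4924.4/-10.76 ≈ 457.8 J/(kg·°C)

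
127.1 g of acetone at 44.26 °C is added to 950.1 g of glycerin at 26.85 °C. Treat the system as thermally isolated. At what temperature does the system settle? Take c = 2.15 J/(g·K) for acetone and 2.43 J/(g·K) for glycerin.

T_f ≈ 28.7 °C

T_f = Σ m_i c_i T_i / Σ m_i c_i:
T_f = (273.26×44.26 + 2308.7×26.85) / (273.26 + 2308.7)
    = 74084 / 2582 ≈ 28.69 °C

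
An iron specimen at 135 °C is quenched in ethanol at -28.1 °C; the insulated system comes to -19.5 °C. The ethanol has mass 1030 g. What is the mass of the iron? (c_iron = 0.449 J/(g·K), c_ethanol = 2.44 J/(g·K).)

Heat lost by the iron = heat gained by the ethanol:
m×0.449×(135 − -19.5) = 1030×2.44×(-19.5 − (-28.1))
69.37 m = 21614  ⇒  m ≈ 311.6 g

m ≈ 312 g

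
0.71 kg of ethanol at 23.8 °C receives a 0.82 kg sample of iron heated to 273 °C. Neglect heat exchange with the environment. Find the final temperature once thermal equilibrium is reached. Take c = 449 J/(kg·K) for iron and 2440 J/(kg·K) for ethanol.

T_f ≈ 67.5 °C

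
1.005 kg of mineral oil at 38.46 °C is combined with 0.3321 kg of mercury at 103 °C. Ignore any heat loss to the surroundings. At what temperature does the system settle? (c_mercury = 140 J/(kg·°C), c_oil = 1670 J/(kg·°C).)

T_f ≈ 40.2 °C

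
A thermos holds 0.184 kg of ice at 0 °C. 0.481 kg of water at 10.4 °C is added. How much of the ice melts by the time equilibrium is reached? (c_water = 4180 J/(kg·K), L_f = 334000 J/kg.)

m_melted ≈ 0.0626 kg

Cooling the water to 0 °C releases 0.481·4180·10.4 = 20910 J.
Fully melting the ice requires m_ice L_f = 0.184·334000 = 61456 J.
That's not enough to melt it all — equilibrium is at 0 °C with ice remaining.
Mass melted = 20910/334000 ≈ 0.0626 kg.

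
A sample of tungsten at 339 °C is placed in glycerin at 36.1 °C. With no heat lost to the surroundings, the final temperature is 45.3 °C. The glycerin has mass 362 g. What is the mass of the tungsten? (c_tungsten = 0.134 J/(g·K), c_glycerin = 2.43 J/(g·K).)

Net heat exchanged in the isolated system is zero:
m·0.134·(45.3 − 339) + 362·2.43·(45.3 − 36.1) = 0
-39.36 m = -8092.9
m = -8092.9/-39.36 ≈ 205.6 g

m ≈ 206 g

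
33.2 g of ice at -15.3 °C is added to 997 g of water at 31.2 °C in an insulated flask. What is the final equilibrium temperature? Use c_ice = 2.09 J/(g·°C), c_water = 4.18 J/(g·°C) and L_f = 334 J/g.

T_f ≈ 27.4 °C

Conservation of energy gives ΣQ = 0:
warm ice to 0 °C: 33.2·2.09·(0 − (-15.3)) = 1061.6; fusion: m_ice L_f = 33.2·334 = 11089; warm the meltwater: 138.78 T; water cools: 997·4.18·(T − 31.2) = 4167.5(T − 31.2)
4306.2 T = 130025 − 12150 = 117874
T ≈ 27.37 °C. Since T > 0 °C, the all-ice-melts assumption holds.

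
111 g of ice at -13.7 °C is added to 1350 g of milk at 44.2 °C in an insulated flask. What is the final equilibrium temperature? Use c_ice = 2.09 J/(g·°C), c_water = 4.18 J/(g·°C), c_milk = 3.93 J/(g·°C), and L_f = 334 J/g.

T_f ≈ 33.7 °C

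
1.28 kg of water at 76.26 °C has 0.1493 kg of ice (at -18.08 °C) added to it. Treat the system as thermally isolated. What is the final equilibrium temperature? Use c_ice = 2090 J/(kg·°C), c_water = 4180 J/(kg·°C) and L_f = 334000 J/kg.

T_f ≈ 59.0 °C

Sum of m c ΔT and latent-heat terms is zero:
ice -18.08→0 °C: 0.1493×2090×18.08 = 5641.6; latent heat to melt: 0.1493×334000 = 49866; warm the meltwater: 624.07 T; water cools: 1.28×4180×(T − 76.26) = 5350.4(T − 76.26)
5974.5 T = 408022 − 55508 = 352514
T ≈ 59.00 °C. Since T > 0 °C, the all-ice-melts assumption holds.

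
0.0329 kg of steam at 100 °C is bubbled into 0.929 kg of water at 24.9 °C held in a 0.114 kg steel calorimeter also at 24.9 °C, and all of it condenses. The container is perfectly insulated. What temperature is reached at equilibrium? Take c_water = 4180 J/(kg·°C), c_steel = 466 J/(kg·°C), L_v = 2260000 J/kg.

T_f ≈ 45.7 °C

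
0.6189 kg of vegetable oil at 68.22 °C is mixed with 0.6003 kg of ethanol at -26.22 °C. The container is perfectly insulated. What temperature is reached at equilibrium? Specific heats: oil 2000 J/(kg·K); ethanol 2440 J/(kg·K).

Taking heat into each body as positive, Σ m c ΔT = 0:
0.6189·2000·(T − 68.22) + 0.6003·2440·(T − (-26.22)) = 0
1237.8(T − 68.22) + 1464.7(T − (-26.22)) = 0
(1237.8 + 1464.7) T = 1237.8·68.22 + 1464.7·(-26.22)
T ≈ 17.03 °C

T_f ≈ 17.0 °C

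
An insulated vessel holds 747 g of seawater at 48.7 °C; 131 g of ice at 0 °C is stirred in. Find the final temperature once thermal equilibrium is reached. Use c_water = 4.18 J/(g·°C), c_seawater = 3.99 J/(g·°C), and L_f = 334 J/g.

T_f ≈ 28.7 °C

Energy balance with sensible and latent terms:
melt ice: 131×334 = 43754
  meltwater 0→T: 131×4.18×T = 547.58 T
  seawater cools: 747×3.99×(T − 48.7) = 2980.5(T − 48.7)
3528.1 T = 145152 − 43754 = 101398
T ≈ 28.74 °C — above 0 °C, consistent with complete melting.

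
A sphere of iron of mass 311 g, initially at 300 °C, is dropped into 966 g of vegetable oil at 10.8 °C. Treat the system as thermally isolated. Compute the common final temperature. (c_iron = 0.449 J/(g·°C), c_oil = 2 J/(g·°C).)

T_f ≈ 30.3 °C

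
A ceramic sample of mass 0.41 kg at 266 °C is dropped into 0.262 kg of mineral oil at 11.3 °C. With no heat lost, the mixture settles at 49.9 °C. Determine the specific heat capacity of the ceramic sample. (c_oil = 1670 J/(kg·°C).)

m_s c (T_s − T_f) = m_oil c_oil (T_f − T_0):
0.41×c×(266 − 49.9) = 0.262×1670×(49.9 − 11.3)
88.6 c = 16889  ⇒  c ≈ 190.6 J/(kg·°C)

c ≈ 191 J/(kg·°C)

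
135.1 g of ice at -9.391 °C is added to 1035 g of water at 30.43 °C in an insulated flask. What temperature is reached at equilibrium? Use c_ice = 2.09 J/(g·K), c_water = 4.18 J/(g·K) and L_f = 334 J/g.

Let T be the final temperature. ΣQ_i = 0:
ice -9.391→0 °C: 135.1×2.09×9.391 = 2651.6; fusion: m_ice L_f = 135.1×334 = 45123; warm the meltwater: 564.72 T; water: 4326.3(T − 30.43)
4891 T = 131649 − 47775 = 83874
T ≈ 17.15 °C. Since T > 0 °C, the all-ice-melts assumption holds.

T_f ≈ 17.1 °C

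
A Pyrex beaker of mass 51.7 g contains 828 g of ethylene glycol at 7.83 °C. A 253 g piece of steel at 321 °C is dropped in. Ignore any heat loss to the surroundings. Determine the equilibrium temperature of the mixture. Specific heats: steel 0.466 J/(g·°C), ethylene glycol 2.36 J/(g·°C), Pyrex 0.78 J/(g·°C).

T_f ≈ 25.3 °C

Conservation of energy gives ΣQ = 0:
253·0.466·(T − 321) + 828·2.36·(T − 7.83) + 51.7·0.78·(T − 7.83) = 0
117.9(T − 321) + 1954.1(T − 7.83) + 40.33(T − 7.83) = 0
(117.9 + 1954.1 + 40.33) T = 117.9·321 + 1954.1·7.83 + 40.33·7.83
T ≈ 25.31 °C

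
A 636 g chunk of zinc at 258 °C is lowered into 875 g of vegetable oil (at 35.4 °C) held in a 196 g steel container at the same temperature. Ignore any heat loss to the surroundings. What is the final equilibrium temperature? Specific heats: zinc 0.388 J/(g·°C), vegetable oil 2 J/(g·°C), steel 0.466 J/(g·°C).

Net heat exchanged in the isolated system is zero:
636·0.388·(T − 258) + 875·2·(T − 35.4) + 196·0.466·(T − 35.4) = 0
(246.77 + 1750 + 91.34) T = 246.77·258 + 1750·35.4 + 91.34·35.4
T ≈ 61.71 °C

T_f ≈ 61.7 °C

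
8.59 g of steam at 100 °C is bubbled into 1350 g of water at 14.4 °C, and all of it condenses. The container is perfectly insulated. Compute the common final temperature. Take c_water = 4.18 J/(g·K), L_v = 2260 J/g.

Energy balance with sensible and latent terms:
steam→water at 100 °C releases m L_v = 8.59·2260 = 19413
  condensate cools 100→T: 8.59·4.18·(T − 100) = 35.91(T − 100)
  water warms: 1350·4.18·(T − 14.4) = 5643(T − 14.4)
5678.9 T = 19413 + 3590.6 + 81259 = 104263
T ≈ 18.36 °C — below 100 °C, confirming all the steam condensed.

T_f ≈ 18.4 °C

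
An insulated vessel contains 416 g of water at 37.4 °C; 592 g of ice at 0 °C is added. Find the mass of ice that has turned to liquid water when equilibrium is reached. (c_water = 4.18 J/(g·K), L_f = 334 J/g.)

m_melted ≈ 195 g

Heat available from the water dropping to 0 °C: 416×4.18×37.4 = 65034 J.
To melt every bit of ice: 592×334 = 197728 J.
That's not enough to melt it all — equilibrium is at 0 °C with ice remaining.
m_melted×334 = 65034  ⇒  m_melted ≈ 194.7 g.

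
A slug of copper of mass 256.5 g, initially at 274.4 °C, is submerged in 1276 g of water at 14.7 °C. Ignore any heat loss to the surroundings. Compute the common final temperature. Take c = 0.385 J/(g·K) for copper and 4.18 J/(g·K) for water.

Taking heat into each body as positive, Σ m c ΔT = 0:
256.5·0.385·(T − 274.4) + 1276·4.18·(T − 14.7) = 0
5432.4 T = 105503
T = 105503 / 5432.4 = 19.4 °C

T_f ≈ 19.4 °C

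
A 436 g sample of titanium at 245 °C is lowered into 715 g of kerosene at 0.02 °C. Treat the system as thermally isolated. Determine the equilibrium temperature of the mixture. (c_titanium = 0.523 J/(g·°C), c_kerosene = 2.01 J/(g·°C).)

Heat gained plus heat lost sum to zero:
436×0.523×(T − 245) + 715×2.01×(T − 0.02) = 0
228.03(T − 245) + 1437.1(T − 0.02) = 0
1665.2 T = 55896
T ≈ 33.57 °C

T_f ≈ 33.6 °C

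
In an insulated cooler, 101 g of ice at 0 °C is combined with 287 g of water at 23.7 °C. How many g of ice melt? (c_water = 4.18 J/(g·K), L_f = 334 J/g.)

m_melted ≈ 85.1 g

Heat available from the water dropping to 0 °C: 287×4.18×23.7 = 28432 J.
To melt every bit of ice: 101×334 = 33734 J.
Since 28432 < 33734 J, not all the ice melts; equilibrium is at 0 °C.
m_melted×334 = 28432  ⇒  m_melted ≈ 85.13 g.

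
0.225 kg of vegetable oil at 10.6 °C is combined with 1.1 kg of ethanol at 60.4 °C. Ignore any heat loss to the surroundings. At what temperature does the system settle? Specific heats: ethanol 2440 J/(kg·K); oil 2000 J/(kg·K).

Energy conservation, ΣQ = 0:
1.1*2440*(T − 60.4) + 0.225*2000*(T − 10.6) = 0
(2684 + 450) T = 2684*60.4 + 450*10.6
T ≈ 53.25 °C

T_f ≈ 53.2 °C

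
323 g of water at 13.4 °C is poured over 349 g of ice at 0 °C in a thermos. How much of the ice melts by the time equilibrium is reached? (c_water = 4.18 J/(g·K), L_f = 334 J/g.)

m_melted ≈ 54.2 g

Cooling the water to 0 °C releases 323·4.18·13.4 = 18092 J.
Fully melting the ice requires m_ice L_f = 349·334 = 116566 J.
That's not enough to melt it all — equilibrium is at 0 °C with ice remaining.
m_melt = 18092 / L_f = 54.17 g.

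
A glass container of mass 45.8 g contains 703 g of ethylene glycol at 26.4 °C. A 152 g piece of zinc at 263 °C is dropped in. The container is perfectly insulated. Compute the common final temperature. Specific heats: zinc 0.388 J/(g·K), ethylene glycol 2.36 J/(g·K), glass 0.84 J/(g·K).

T_f ≈ 34.3 °C

Heat gained plus heat lost sum to zero:
152×0.388×(T − 263) + 703×2.36×(T − 26.4) + 45.8×0.84×(T − 26.4) = 0
58.98(T − 263) + 1659.1(T − 26.4) + 38.47(T − 26.4) = 0
1756.5 T = 60326
T = 60326 / 1756.5 = 34.3 °C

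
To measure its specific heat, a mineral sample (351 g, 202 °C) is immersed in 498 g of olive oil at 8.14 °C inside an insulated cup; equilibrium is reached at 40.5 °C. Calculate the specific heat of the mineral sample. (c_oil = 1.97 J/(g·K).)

Conservation of energy gives ΣQ = 0:
351·c·(40.5 − 202) + 498·1.97·(40.5 − 8.14) = 0
-56686 c = -31747
c = -31747/-56686 ≈ 0.56 J/(g·K)

c ≈ 0.56 J/(g·K)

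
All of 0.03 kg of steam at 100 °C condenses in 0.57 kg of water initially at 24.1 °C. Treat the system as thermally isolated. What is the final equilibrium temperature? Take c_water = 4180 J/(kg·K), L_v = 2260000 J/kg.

T_f ≈ 54.9 °C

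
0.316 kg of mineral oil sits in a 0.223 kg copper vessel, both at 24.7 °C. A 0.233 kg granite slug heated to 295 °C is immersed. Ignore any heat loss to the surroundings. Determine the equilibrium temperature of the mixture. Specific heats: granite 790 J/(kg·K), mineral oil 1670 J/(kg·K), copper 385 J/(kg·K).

T_f ≈ 87.1 °C

Heat gained plus heat lost sum to zero:
0.233×790×(T − 295) + 0.316×1670×(T − 24.7) + 0.223×385×(T − 24.7) = 0
797.65 T = 69456
T = 69456/797.65 ≈ 87.08 °C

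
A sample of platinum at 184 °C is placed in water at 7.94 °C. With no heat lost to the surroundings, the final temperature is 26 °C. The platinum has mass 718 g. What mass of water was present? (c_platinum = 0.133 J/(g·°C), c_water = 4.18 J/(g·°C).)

m ≈ 200 g

Heat lost by the platinum = heat gained by the water:
718·0.133·(184 − 26) = m·4.18·(26 − 7.94)
75.49 m = 15088  ⇒  m ≈ 199.9 g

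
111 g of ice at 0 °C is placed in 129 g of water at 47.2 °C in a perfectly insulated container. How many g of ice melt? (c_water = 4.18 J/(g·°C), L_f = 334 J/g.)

m_melted ≈ 76.2 g

Water can give up m c ΔT = 129×4.18×47.2 = 25451 J before reaching 0 °C.
Melting all 111 g of ice would need 111×334 = 37074 J.
25451 J < 37074 J, so only part of the ice melts and the system sits at 0 °C.
Mass melted = 25451/334 ≈ 76.2 g.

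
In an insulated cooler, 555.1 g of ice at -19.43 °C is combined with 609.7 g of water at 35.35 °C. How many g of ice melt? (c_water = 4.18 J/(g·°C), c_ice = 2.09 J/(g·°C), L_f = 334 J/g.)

Heat available from the water dropping to 0 °C: 609.7·4.18·35.35 = 90091 J.
Warming the ice to 0 °C takes 555.1·2.09·19.43 = 22542 J, leaving 67549 J for melting.
Melting all 555.1 g of ice would need 555.1·334 = 185403 J.
That's not enough to melt it all — equilibrium is at 0 °C with ice remaining.
m_melt = 67549 / L_f = 202.2 g.

m_melted ≈ 202 g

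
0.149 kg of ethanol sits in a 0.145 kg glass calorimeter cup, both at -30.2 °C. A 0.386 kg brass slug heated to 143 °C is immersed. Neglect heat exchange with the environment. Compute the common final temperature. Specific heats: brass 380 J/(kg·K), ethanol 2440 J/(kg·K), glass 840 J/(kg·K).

Conservation of energy gives ΣQ = 0:
0.386*380*(T − 143) + 0.149*2440*(T − (-30.2)) + 0.145*840*(T − (-30.2)) = 0
146.68(T − 143) + 363.56(T − (-30.2)) + 121.8(T − (-30.2)) = 0
(146.68 + 363.56 + 121.8) T = 146.68*143 + 363.56*(-30.2) + 121.8*(-30.2)
T = 6317.4 / 632.04 = 10 °C

T_f ≈ 10.0 °C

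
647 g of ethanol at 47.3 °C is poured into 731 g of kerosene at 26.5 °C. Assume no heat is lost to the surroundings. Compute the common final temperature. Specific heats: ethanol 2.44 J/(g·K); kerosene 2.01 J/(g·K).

T_f is the heat-capacity-weighted average of the initial temperatures:
T_f = (1578.7·47.3 + 1469.3·26.5) / (1578.7 + 1469.3)
    = 113608 / 3048 ≈ 37.27 °C

T_f ≈ 37.3 °C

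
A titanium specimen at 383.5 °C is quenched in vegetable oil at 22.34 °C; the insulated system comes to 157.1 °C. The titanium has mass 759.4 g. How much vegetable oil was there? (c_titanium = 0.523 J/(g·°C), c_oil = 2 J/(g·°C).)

m ≈ 334 g

Heat lost by the titanium = heat gained by the oil:
759.4×0.523×(383.5 − 157.1) = m×2×(157.1 − 22.34)
269.52 m = 89918  ⇒  m ≈ 333.6 g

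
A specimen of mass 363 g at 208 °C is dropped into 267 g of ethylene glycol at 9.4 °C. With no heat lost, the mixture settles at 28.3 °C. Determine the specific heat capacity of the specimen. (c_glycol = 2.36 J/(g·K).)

Conservation of energy gives ΣQ = 0:
363·c·(28.3 − 208) + 267·2.36·(28.3 − 9.4) = 0
-65231 c = -11909
c = -11909/-65231 ≈ 0.1826 J/(g·K)

c ≈ 0.183 J/(g·K)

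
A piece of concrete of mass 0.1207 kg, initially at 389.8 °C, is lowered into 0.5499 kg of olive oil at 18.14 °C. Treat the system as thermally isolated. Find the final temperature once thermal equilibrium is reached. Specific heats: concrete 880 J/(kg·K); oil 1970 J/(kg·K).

T_f ≈ 51.3 °C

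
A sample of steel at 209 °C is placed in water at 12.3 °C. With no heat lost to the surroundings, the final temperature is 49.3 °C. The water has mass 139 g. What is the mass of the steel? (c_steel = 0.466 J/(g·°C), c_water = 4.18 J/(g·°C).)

Taking heat into each body as positive, Σ m c ΔT = 0:
m·0.466·(49.3 − 209) + 139·4.18·(49.3 − 12.3) = 0
-74.42 m = -21498
m = -21498/-74.42 ≈ 288.9 g

m ≈ 289 g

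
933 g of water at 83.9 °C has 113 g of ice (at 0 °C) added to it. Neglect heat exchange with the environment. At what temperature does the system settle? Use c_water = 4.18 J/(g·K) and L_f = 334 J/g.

Heat gained plus heat lost sum to zero:
fusion: m_ice L_f = 113·334 = 37742; warm the meltwater: 472.34 T; water: 3899.9(T − 83.9)
4372.3 T = 327205 − 37742 = 289463
T ≈ 66.20 °C. Since T > 0 °C, the all-ice-melts assumption holds.

T_f ≈ 66.2 °C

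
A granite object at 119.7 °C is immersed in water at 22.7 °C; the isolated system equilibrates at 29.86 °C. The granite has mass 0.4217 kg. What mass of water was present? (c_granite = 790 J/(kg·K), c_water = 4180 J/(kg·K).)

m ≈ 1 kg

Heat lost by the granite = heat gained by the water:
0.4217×790×(119.7 − 29.86) = m×4180×(29.86 − 22.7)
29929 m = 29930  ⇒  m ≈ 1 kg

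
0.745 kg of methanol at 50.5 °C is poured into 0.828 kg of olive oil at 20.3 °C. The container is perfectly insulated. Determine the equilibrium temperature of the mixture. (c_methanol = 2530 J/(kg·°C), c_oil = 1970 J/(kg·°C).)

T_f is the heat-capacity-weighted average of the initial temperatures:
T_f = (1884.8×50.5 + 1631.2×20.3) / (1884.8 + 1631.2)
    = 128297 / 3516 ≈ 36.49 °C

T_f ≈ 36.5 °C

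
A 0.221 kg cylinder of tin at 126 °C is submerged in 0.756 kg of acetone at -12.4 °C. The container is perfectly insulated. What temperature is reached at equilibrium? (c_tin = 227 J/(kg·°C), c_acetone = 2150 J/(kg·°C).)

T_f ≈ -8.3 °C

Conservation of energy gives ΣQ = 0:
0.221*227*(T − 126) + 0.756*2150*(T − (-12.4)) = 0
(50.17 + 1625.4) T = 50.17*126 + 1625.4*(-12.4)
T = -13834 / 1675.6 = -8.26 °C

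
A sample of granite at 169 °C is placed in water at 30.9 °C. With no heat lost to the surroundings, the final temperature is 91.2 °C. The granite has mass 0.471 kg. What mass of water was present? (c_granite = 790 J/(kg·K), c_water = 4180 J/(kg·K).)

Taking heat into each body as positive, Σ m c ΔT = 0:
0.471×790×(91.2 − 169) + m×4180×(91.2 − 30.9) = 0
252054 m = 28949
m = 28949/252054 ≈ 0.1149 kg

m ≈ 0.115 kg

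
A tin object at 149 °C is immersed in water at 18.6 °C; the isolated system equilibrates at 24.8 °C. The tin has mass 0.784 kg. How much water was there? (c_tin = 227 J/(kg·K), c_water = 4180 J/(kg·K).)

Energy conservation, ΣQ = 0:
0.784×227×(24.8 − 149) + m×4180×(24.8 − 18.6) = 0
25916 m = 22104
m = 22104/25916 ≈ 0.8529 kg

m ≈ 0.853 kg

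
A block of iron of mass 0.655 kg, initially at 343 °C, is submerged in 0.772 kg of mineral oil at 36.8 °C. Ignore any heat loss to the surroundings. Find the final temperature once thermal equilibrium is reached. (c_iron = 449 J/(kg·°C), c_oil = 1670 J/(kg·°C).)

Setting the total heat transfer to zero:
0.655*449*(T − 343) + 0.772*1670*(T − 36.8) = 0
294.1(T − 343) + 1289.2(T − 36.8) = 0
(294.1 + 1289.2) T = 294.1*343 + 1289.2*36.8
T ≈ 93.67 °C

T_f ≈ 93.7 °C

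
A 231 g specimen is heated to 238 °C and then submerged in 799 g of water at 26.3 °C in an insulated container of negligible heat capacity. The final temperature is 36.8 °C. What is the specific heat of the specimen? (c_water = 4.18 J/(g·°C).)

c ≈ 0.755 J/(g·°C)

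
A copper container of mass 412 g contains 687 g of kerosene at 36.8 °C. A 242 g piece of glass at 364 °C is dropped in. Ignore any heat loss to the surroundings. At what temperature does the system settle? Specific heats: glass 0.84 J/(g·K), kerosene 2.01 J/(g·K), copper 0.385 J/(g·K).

Energy conservation, ΣQ = 0:
242*0.84*(T − 364) + 687*2.01*(T − 36.8) + 412*0.385*(T − 36.8) = 0
203.28(T − 364) + 1380.9(T − 36.8) + 158.62(T − 36.8) = 0
(203.28 + 1380.9 + 158.62) T = 203.28*364 + 1380.9*36.8 + 158.62*36.8
T = 130647/1742.8 ≈ 74.97 °C

T_f ≈ 75.0 °C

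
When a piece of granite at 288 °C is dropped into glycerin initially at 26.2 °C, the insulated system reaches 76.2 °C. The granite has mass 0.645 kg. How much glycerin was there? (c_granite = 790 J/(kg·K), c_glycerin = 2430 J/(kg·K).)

m ≈ 0.888 kg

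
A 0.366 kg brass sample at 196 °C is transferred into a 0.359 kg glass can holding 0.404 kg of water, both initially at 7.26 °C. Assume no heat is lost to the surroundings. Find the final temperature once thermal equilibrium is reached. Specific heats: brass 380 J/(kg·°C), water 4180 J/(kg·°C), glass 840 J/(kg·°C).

T_f ≈ 19.6 °C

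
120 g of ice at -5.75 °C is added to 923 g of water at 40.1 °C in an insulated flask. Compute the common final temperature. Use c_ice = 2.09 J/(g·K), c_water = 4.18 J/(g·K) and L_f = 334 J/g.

Heat gained plus heat lost sum to zero:
ice -5.75→0 °C: 120·2.09·5.75 = 1442.1
  melt ice: 120·334 = 40080
  warm the meltwater: 501.6 T
  water: 3858.1(T − 40.1)
4359.7 T = 154711 − 41522 = 113189
T ≈ 25.96 °C — above 0 °C, consistent with complete melting.

T_f ≈ 26.0 °C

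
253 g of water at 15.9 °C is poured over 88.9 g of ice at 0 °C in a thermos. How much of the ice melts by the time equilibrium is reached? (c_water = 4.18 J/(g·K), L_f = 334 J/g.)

m_melted ≈ 50.3 g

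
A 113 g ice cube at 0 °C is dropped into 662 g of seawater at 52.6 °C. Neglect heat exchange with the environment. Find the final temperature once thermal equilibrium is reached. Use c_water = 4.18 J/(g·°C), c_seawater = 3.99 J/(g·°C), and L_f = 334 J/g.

Sum of m c ΔT and latent-heat terms is zero:
fusion: m_ice L_f = 113×334 = 37742
  meltwater 0→T: 113×4.18×T = 472.34 T
  seawater: 2641.4(T − 52.6)
3113.7 T = 138937 − 37742 = 101195
T ≈ 32.50 °C — above 0 °C, consistent with complete melting.

T_f ≈ 32.5 °C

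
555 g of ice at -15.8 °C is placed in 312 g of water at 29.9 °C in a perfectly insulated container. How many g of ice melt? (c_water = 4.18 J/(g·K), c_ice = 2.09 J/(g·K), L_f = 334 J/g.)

m_melted ≈ 61.9 g

Heat available from the water dropping to 0 °C: 312·4.18·29.9 = 38994 J.
Of that, 555·2.09·15.8 = 18327 J goes to bring the ice to 0 °C, leaving 20667 J.
Fully melting the ice requires m_ice L_f = 555·334 = 185370 J.
That's not enough to melt it all — equilibrium is at 0 °C with ice remaining.
m_melted·334 = 20667  ⇒  m_melted ≈ 61.88 g.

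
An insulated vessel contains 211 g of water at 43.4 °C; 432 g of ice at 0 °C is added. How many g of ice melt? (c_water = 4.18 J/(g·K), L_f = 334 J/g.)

m_melted ≈ 115 g

Heat available from the water dropping to 0 °C: 211·4.18·43.4 = 38278 J.
To melt every bit of ice: 432·334 = 144288 J.
That's not enough to melt it all — equilibrium is at 0 °C with ice remaining.
m_melted·334 = 38278  ⇒  m_melted ≈ 114.6 g.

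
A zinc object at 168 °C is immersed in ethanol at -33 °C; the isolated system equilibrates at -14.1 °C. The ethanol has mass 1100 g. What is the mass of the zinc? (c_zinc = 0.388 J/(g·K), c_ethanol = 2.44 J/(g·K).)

|Q_zinc| = |Q_ethanol|:
m·0.388·(168 − -14.1) = 1100·2.44·(-14.1 − (-33))
70.65 m = 50728  ⇒  m ≈ 718 g

m ≈ 718 g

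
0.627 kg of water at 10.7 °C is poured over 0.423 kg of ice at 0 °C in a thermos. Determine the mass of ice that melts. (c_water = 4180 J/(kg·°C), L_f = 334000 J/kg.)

m_melted ≈ 0.084 kg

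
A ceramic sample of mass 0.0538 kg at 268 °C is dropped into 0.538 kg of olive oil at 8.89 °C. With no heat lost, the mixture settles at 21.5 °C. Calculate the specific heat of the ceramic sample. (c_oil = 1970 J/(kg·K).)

Heat lost by the ceramic sample = heat gained by the oil:
0.0538·c·(268 − 21.5) = 0.538·1970·(21.5 − 8.89)
13.26 c = 13365  ⇒  c ≈ 1008 J/(kg·K)

c ≈ 1010 J/(kg·K)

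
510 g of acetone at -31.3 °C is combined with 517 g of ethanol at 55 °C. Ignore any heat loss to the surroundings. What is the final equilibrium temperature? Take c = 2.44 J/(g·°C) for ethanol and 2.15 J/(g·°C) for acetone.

T_f = Σ m_i c_i T_i / Σ m_i c_i:
T_f = (1261.5·55 + 1096.5·(-31.3)) / (1261.5 + 1096.5)
    = 35061 / 2358 ≈ 14.87 °C

T_f ≈ 14.9 °C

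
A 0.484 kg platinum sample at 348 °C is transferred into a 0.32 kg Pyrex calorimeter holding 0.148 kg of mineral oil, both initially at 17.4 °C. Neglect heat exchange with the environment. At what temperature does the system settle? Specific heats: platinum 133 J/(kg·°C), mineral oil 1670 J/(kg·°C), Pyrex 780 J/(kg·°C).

T_f ≈ 55.3 °C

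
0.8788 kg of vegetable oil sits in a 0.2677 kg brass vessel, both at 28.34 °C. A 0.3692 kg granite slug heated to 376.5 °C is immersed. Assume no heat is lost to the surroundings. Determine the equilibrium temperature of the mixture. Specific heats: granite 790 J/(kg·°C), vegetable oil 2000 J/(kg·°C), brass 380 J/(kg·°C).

Setting the total heat transfer to zero:
0.3692×790×(T − 376.5) + 0.8788×2000×(T − 28.34) + 0.2677×380×(T − 28.34) = 0
291.67(T − 376.5) + 1757.6(T − 28.34) + 101.73(T − 28.34) = 0
2151 T = 162506
T ≈ 75.55 °C

T_f ≈ 75.5 °C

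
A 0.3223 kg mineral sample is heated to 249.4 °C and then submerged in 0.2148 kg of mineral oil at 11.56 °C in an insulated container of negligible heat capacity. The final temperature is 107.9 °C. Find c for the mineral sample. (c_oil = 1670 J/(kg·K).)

c ≈ 758 J/(kg·K)

Net heat exchanged in the isolated system is zero:
0.3223·c·(107.9 − 249.4) + 0.2148·1670·(107.9 − 11.56) = 0
-45.61 c = -34559
c = -34559/-45.61 ≈ 757.8 J/(kg·K)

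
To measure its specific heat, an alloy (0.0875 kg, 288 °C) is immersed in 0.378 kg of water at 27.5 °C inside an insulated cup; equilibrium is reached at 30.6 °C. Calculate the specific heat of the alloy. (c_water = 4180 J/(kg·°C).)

c ≈ 217 J/(kg·°C)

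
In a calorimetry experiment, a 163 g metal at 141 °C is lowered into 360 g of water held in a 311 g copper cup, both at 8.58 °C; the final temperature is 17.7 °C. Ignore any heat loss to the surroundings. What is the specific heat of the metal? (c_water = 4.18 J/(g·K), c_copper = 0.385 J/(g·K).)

Net heat exchanged in the isolated system is zero:
163·c·(17.7 − 141) + 360·4.18·(17.7 − 8.58) + 311·0.385·(17.7 − 8.58) = 0
-20098 c = -14816
c = -14816/-20098 ≈ 0.7372 J/(g·K)

c ≈ 0.737 J/(g·K)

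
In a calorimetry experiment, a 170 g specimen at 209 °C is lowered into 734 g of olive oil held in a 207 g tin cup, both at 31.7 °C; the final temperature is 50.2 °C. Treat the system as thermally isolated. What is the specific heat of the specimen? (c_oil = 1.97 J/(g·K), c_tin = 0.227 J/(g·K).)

c ≈ 1.02 J/(g·K)

Conservation of energy gives ΣQ = 0:
170·c·(50.2 − 209) + 734·1.97·(50.2 − 31.7) + 207·0.227·(50.2 − 31.7) = 0
-26996 c = -27620
c = -27620/-26996 ≈ 1.023 J/(g·K)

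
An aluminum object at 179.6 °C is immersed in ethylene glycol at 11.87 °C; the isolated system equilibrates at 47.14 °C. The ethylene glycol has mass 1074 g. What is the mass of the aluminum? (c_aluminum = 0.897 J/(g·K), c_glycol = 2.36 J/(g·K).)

m ≈ 752 g

Heat lost by the aluminum = heat gained by the glycol:
m·0.897·(179.6 − 47.14) = 1074·2.36·(47.14 − 11.87)
118.82 m = 89397  ⇒  m ≈ 752.4 g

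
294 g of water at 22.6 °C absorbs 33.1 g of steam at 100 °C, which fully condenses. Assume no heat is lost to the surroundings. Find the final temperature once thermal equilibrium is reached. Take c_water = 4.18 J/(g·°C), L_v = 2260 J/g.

T_f ≈ 85.1 °C

Sum of m c ΔT and latent-heat terms is zero:
latent heat released on condensation: 33.1×2260 = 74806
  condensed water 100 °C→T: 138.36(T − 100)
  water warms: 294×4.18×(T − 22.6) = 1228.9(T − 22.6)
1367.3 T = 74806 + 13836 + 27774 = 116415
T ≈ 85.14 °C, under the boiling point, so the assumption holds.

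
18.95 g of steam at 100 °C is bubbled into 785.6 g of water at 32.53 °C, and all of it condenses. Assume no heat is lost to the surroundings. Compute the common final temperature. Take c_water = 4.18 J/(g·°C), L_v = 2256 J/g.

Net heat exchanged in the isolated system is zero:
condense steam: −18.95×2256 = −42751
  condensed water 100 °C→T: 79.21(T − 100)
  water warms: 785.6×4.18×(T − 32.53) = 3283.8(T − 32.53)
3363 T = 42751 + 7921.1 + 106822 = 157495
T ≈ 46.83 °C — below 100 °C, confirming all the steam condensed.

T_f ≈ 46.8 °C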